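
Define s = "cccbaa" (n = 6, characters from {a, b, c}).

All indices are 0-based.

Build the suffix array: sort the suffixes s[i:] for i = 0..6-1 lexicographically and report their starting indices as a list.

sorted suffixes:
  #0 SA[0]=5  'a'
  #1 SA[1]=4  'aa'
  #2 SA[2]=3  'baa'
  #3 SA[3]=2  'cbaa'
  #4 SA[4]=1  'ccbaa'
  #5 SA[5]=0  'cccbaa'

[5, 4, 3, 2, 1, 0]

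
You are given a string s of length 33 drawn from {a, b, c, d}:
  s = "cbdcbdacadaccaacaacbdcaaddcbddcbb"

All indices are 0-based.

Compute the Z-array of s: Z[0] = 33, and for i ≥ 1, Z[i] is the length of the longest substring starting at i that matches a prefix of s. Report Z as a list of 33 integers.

Z[0]=33
i=1: i≥r, start 0; Z[1]=0
i=2: i≥r, start 0; Z[2]=0
i=3: i≥r, start 0; Z[3]=3 extend→box=[3,6)
i=4: min(r-i=2, Z[1]=0)=0; Z[4]=0
i=5: min(r-i=1, Z[2]=0)=0; Z[5]=0
i=6: i≥r, start 0; Z[6]=0
i=7: i≥r, start 0; Z[7]=1 extend→box=[7,8)
i=8: i≥r, start 0; Z[8]=0
i=9: i≥r, start 0; Z[9]=0
i=10: i≥r, start 0; Z[10]=0
i=11: i≥r, start 0; Z[11]=1 extend→box=[11,12)
i=12: i≥r, start 0; Z[12]=1 extend→box=[12,13)
i=13: i≥r, start 0; Z[13]=0
i=14: i≥r, start 0; Z[14]=0
i=15: i≥r, start 0; Z[15]=1 extend→box=[15,16)
i=16: i≥r, start 0; Z[16]=0
i=17: i≥r, start 0; Z[17]=0
i=18: i≥r, start 0; Z[18]=4 extend→box=[18,22)
i=19: min(r-i=3, Z[1]=0)=0; Z[19]=0
i=20: min(r-i=2, Z[2]=0)=0; Z[20]=0
i=21: min(r-i=1, Z[3]=3)=1; Z[21]=1
i=22: i≥r, start 0; Z[22]=0
i=23: i≥r, start 0; Z[23]=0
i=24: i≥r, start 0; Z[24]=0
i=25: i≥r, start 0; Z[25]=0
i=26: i≥r, start 0; Z[26]=3 extend→box=[26,29)
i=27: min(r-i=2, Z[1]=0)=0; Z[27]=0
i=28: min(r-i=1, Z[2]=0)=0; Z[28]=0
i=29: i≥r, start 0; Z[29]=0
i=30: i≥r, start 0; Z[30]=2 extend→box=[30,32)
i=31: min(r-i=1, Z[1]=0)=0; Z[31]=0
i=32: i≥r, start 0; Z[32]=0

[33, 0, 0, 3, 0, 0, 0, 1, 0, 0, 0, 1, 1, 0, 0, 1, 0, 0, 4, 0, 0, 1, 0, 0, 0, 0, 3, 0, 0, 0, 2, 0, 0]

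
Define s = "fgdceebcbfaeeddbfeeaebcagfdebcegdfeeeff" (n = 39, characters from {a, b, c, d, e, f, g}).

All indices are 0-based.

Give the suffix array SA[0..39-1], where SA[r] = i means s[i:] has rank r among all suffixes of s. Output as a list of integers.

[19, 10, 23, 21, 6, 28, 8, 15, 22, 7, 3, 29, 14, 2, 13, 26, 32, 18, 20, 5, 27, 12, 17, 4, 11, 34, 35, 36, 30, 38, 9, 25, 16, 33, 37, 0, 1, 31, 24]

rank→(start, suffix):
  0 → (19, 'aebcagfdebcegdfeeeff')
  1 → (10, 'aeeddbfeeaebcagfdebcegdfeeeff')
  2 → (23, 'agfdebcegdfeeeff')
  3 → (21, 'bcagfdebcegdfeeeff')
  4 → (6, 'bcbfaeeddbfeeaebcagfdebcegdfeeeff')
  5 → (28, 'bcegdfeeeff')
  6 → (8, 'bfaeeddbfeeaebcagfdebcegdfeeeff')
  7 → (15, 'bfeeaebcagfdebcegdfeeeff')
  8 → (22, 'cagfdebcegdfeeeff')
  9 → (7, 'cbfaeeddbfeeaebcagfdebcegdfeeeff')
  10 → (3, 'ceebcbfaeeddbfeeaebcagfdebcegdfeeeff')
  11 → (29, 'cegdfeeeff')
  12 → (14, 'dbfeeaebcagfdebcegdfeeeff')
  13 → (2, 'dceebcbfaeeddbfeeaebcagfdebcegdfeeeff')
  14 → (13, 'ddbfeeaebcagfdebcegdfeeeff')
  15 → (26, 'debcegdfeeeff')
  16 → (32, 'dfeeeff')
  17 → (18, 'eaebcagfdebcegdfeeeff')
  18 → (20, 'ebcagfdebcegdfeeeff')
  19 → (5, 'ebcbfaeeddbfeeaebcagfdebcegdfeeeff')
  20 → (27, 'ebcegdfeeeff')
  21 → (12, 'eddbfeeaebcagfdebcegdfeeeff')
  22 → (17, 'eeaebcagfdebcegdfeeeff')
  23 → (4, 'eebcbfaeeddbfeeaebcagfdebcegdfeeeff')
  24 → (11, 'eeddbfeeaebcagfdebcegdfeeeff')
  25 → (34, 'eeeff')
  26 → (35, 'eeff')
  27 → (36, 'eff')
  28 → (30, 'egdfeeeff')
  29 → (38, 'f')
  30 → (9, 'faeeddbfeeaebcagfdebcegdfeeeff')
  31 → (25, 'fdebcegdfeeeff')
  32 → (16, 'feeaebcagfdebcegdfeeeff')
  33 → (33, 'feeeff')
  34 → (37, 'ff')
  35 → (0, 'fgdceebcbfaeeddbfeeaebcagfdebcegdfeeeff')
  36 → (1, 'gdceebcbfaeeddbfeeaebcagfdebcegdfeeeff')
  37 → (31, 'gdfeeeff')
  38 → (24, 'gfdebcegdfeeeff')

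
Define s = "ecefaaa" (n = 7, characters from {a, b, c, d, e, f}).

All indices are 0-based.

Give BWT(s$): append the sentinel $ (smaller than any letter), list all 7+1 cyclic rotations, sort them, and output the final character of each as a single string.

aaafe$ce

rank  rotation  last
    0  $ecefaaa  a
    1  a$ecefaa  a
    2  aa$ecefa  a
    3  aaa$ecef  f
    4  cefaaa$e  e
    5  ecefaaa$  $
    6  efaaa$ec  c
    7  faaa$ece  e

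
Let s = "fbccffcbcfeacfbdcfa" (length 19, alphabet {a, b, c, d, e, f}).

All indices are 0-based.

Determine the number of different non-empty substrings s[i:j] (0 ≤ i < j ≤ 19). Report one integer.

172

sorted suffixes:
  #0 SA[0]=18  'a'
  #1 SA[1]=11  'acfbdcfa'
  #2 SA[2]=1  'bccffcbcfeacfbdcfa'
  #3 SA[3]=7  'bcfeacfbdcfa'
  #4 SA[4]=14  'bdcfa'
  #5 SA[5]=6  'cbcfeacfbdcfa'
  #6 SA[6]=2  'ccffcbcfeacfbdcfa'
  #7 SA[7]=16  'cfa'
  #8 SA[8]=12  'cfbdcfa'
  #9 SA[9]=8  'cfeacfbdcfa'
  #10 SA[10]=3  'cffcbcfeacfbdcfa'
  #11 SA[11]=15  'dcfa'
  #12 SA[12]=10  'eacfbdcfa'
  #13 SA[13]=17  'fa'
  #14 SA[14]=0  'fbccffcbcfeacfbdcfa'
  #15 SA[15]=13  'fbdcfa'
  #16 SA[16]=5  'fcbcfeacfbdcfa'
  #17 SA[17]=9  'feacfbdcfa'
  #18 SA[18]=4  'ffcbcfeacfbdcfa'

SA = [18, 11, 1, 7, 14, 6, 2, 16, 12, 8, 3, 15, 10, 17, 0, 13, 5, 9, 4]
i: (SA[i-1],SA[i]) lcp shared
  1: (18,11) 1 'a'
  2: (11,1) 0 ''
  3: (1,7) 2 'bc'
  4: (7,14) 1 'b'
  5: (14,6) 0 ''
  6: (6,2) 1 'c'
  7: (2,16) 1 'c'
  8: (16,12) 2 'cf'
  9: (12,8) 2 'cf'
  10: (8,3) 2 'cf'
  11: (3,15) 0 ''
  12: (15,10) 0 ''
  13: (10,17) 0 ''
  14: (17,0) 1 'f'
  15: (0,13) 2 'fb'
  16: (13,5) 1 'f'
  17: (5,9) 1 'f'
  18: (9,4) 1 'f'

n(n+1)/2 = 19·20/2 = 190
Σ LCP = 0 + 1 + 0 + 2 + 1 + 0 + 1 + 1 + 2 + 2 + 2 + 0 + 0 + 0 + 1 + 2 + 1 + 1 + 1 = 18
distinct = 190 − 18 = 172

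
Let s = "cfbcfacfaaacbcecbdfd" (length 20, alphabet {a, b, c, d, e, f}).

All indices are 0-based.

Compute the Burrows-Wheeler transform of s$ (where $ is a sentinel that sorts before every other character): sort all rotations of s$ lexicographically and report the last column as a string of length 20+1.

dfaafcfcaebab$fbccccd

rank  rotation               last
    0  $cfbcfacfaaacbcecbdfd  d
    1  aaacbcecbdfd$cfbcfacf  f
    2  aacbcecbdfd$cfbcfacfa  a
    3  acbcecbdfd$cfbcfacfaa  a
    4  acfaaacbcecbdfd$cfbcf  f
    5  bcecbdfd$cfbcfacfaaac  c
    6  bcfacfaaacbcecbdfd$cf  f
    7  bdfd$cfbcfacfaaacbcec  c
    8  cbcecbdfd$cfbcfacfaaa  a
    9  cbdfd$cfbcfacfaaacbce  e
   10  cecbdfd$cfbcfacfaaacb  b
   11  cfaaacbcecbdfd$cfbcfa  a
   12  cfacfaaacbcecbdfd$cfb  b
   13  cfbcfacfaaacbcecbdfd$  $
   14  d$cfbcfacfaaacbcecbdf  f
   15  dfd$cfbcfacfaaacbcecb  b
   16  ecbdfd$cfbcfacfaaacbc  c
   17  faaacbcecbdfd$cfbcfac  c
   18  facfaaacbcecbdfd$cfbc  c
   19  fbcfacfaaacbcecbdfd$c  c
   20  fd$cfbcfacfaaacbcecbd  d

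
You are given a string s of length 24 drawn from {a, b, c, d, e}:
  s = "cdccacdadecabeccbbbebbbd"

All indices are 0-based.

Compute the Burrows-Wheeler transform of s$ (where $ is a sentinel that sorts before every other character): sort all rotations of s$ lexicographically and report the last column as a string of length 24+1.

dccdecbbbbaeccdea$bccabdb

rank  rotation                   last
    0  $cdccacdadecabeccbbbebbbd  d
    1  abeccbbbebbbd$cdccacdadec  c
    2  acdadecabeccbbbebbbd$cdcc  c
    3  adecabeccbbbebbbd$cdccacd  d
    4  bbbd$cdccacdadecabeccbbbe  e
    5  bbbebbbd$cdccacdadecabecc  c
    6  bbd$cdccacdadecabeccbbbeb  b
    7  bbebbbd$cdccacdadecabeccb  b
    8  bd$cdccacdadecabeccbbbebb  b
    9  bebbbd$cdccacdadecabeccbb  b
   10  beccbbbebbbd$cdccacdadeca  a
   11  cabeccbbbebbbd$cdccacdade  e
   12  cacdadecabeccbbbebbbd$cdc  c
   13  cbbbebbbd$cdccacdadecabec  c
   14  ccacdadecabeccbbbebbbd$cd  d
   15  ccbbbebbbd$cdccacdadecabe  e
   16  cdadecabeccbbbebbbd$cdcca  a
   17  cdccacdadecabeccbbbebbbd$  $
   18  d$cdccacdadecabeccbbbebbb  b
   19  dadecabeccbbbebbbd$cdccac  c
   20  dccacdadecabeccbbbebbbd$c  c
   21  decabeccbbbebbbd$cdccacda  a
   22  ebbbd$cdccacdadecabeccbbb  b
   23  ecabeccbbbebbbd$cdccacdad  d
   24  eccbbbebbbd$cdccacdadecab  b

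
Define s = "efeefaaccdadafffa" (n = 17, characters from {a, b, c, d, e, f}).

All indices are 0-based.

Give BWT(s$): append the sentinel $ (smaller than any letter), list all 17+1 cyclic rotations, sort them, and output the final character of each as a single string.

rank  rotation            last
    0  $efeefaaccdadafffa  a
    1  a$efeefaaccdadafff  f
    2  aaccdadafffa$efeef  f
    3  accdadafffa$efeefa  a
    4  adafffa$efeefaaccd  d
    5  afffa$efeefaaccdad  d
    6  ccdadafffa$efeefaa  a
    7  cdadafffa$efeefaac  c
    8  dadafffa$efeefaacc  c
    9  dafffa$efeefaaccda  a
   10  eefaaccdadafffa$ef  f
   11  efaaccdadafffa$efe  e
   12  efeefaaccdadafffa$  $
   13  fa$efeefaaccdadaff  f
   14  faaccdadafffa$efee  e
   15  feefaaccdadafffa$e  e
   16  ffa$efeefaaccdadaf  f
   17  fffa$efeefaaccdada  a

affaddaccafe$feefa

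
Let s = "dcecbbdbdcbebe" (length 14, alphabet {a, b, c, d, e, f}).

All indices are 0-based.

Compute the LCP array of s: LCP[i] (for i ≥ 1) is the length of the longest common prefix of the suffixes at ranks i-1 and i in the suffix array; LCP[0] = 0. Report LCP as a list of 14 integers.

rank→(start, suffix):
  0 → (4, 'bbdbdcbebe')
  1 → (5, 'bdbdcbebe')
  2 → (7, 'bdcbebe')
  3 → (12, 'be')
  4 → (10, 'bebe')
  5 → (3, 'cbbdbdcbebe')
  6 → (9, 'cbebe')
  7 → (1, 'cecbbdbdcbebe')
  8 → (6, 'dbdcbebe')
  9 → (8, 'dcbebe')
  10 → (0, 'dcecbbdbdcbebe')
  11 → (13, 'e')
  12 → (11, 'ebe')
  13 → (2, 'ecbbdbdcbebe')

SA = [4, 5, 7, 12, 10, 3, 9, 1, 6, 8, 0, 13, 11, 2]
i: (SA[i-1],SA[i]) lcp shared
  1: (4,5) 1 'b'
  2: (5,7) 2 'bd'
  3: (7,12) 1 'b'
  4: (12,10) 2 'be'
  5: (10,3) 0 ''
  6: (3,9) 2 'cb'
  7: (9,1) 1 'c'
  8: (1,6) 0 ''
  9: (6,8) 1 'd'
  10: (8,0) 2 'dc'
  11: (0,13) 0 ''
  12: (13,11) 1 'e'
  13: (11,2) 1 'e'

[0, 1, 2, 1, 2, 0, 2, 1, 0, 1, 2, 0, 1, 1]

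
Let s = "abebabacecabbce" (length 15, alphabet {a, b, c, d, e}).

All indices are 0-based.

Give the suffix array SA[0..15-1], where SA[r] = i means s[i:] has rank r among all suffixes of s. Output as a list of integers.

[4, 10, 0, 6, 3, 5, 11, 12, 1, 9, 13, 7, 14, 2, 8]

sorted suffixes:
  #0 SA[0]=4  'abacecabbce'
  #1 SA[1]=10  'abbce'
  #2 SA[2]=0  'abebabacecabbce'
  #3 SA[3]=6  'acecabbce'
  #4 SA[4]=3  'babacecabbce'
  #5 SA[5]=5  'bacecabbce'
  #6 SA[6]=11  'bbce'
  #7 SA[7]=12  'bce'
  #8 SA[8]=1  'bebabacecabbce'
  #9 SA[9]=9  'cabbce'
  #10 SA[10]=13  'ce'
  #11 SA[11]=7  'cecabbce'
  #12 SA[12]=14  'e'
  #13 SA[13]=2  'ebabacecabbce'
  #14 SA[14]=8  'ecabbce'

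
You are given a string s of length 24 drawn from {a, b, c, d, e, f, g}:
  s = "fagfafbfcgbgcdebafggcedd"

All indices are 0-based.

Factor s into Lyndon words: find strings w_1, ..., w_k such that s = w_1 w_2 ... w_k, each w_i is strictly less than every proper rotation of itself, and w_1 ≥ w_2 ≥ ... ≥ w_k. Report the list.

["f", "agf", "afbfcgbgcdebafggcedd"]

emit factor 1: 'f' (i=0, period=1)
emit factor 2: 'agf' (i=1, period=3)
emit factor 3: 'afbfcgbgcdebafggcedd' (i=4, period=20)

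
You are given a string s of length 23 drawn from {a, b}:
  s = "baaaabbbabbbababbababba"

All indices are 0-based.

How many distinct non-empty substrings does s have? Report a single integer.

202

rank | idx | suffix
   0 |  22 | a
   1 |   1 | aaaabbbabbbababbababba
   2 |   2 | aaabbbabbbababbababba
   3 |   3 | aabbbabbbababbababba
   4 |  17 | ababba
   5 |  12 | ababbababba
   6 |  19 | abba
   7 |  14 | abbababba
   8 |   8 | abbbababbababba
   9 |   4 | abbbabbbababbababba
  10 |  21 | ba
  11 |   0 | baaaabbbabbbababbababba
  12 |  16 | bababba
  13 |  11 | bababbababba
  14 |  18 | babba
  15 |  13 | babbababba
  16 |   7 | babbbababbababba
  17 |  20 | bba
  18 |  15 | bbababba
  19 |  10 | bbababbababba
  20 |   6 | bbabbbababbababba
  21 |   9 | bbbababbababba
  22 |   5 | bbbabbbababbababba

SA = [22, 1, 2, 3, 17, 12, 19, 14, 8, 4, 21, 0, 16, 11, 18, 13, 7, 20, 15, 10, 6, 9, 5]
[i] adj suffixes → lcp
  [1] 22/1 → 1 ('a')
  [2] 1/2 → 3 ('aaa')
  [3] 2/3 → 2 ('aa')
  [4] 3/17 → 1 ('a')
  [5] 17/12 → 6 ('ababba')
  [6] 12/19 → 2 ('ab')
  [7] 19/14 → 4 ('abba')
  [8] 14/8 → 3 ('abb')
  [9] 8/4 → 6 ('abbbab')
  [10] 4/21 → 0 ('')
  [11] 21/0 → 2 ('ba')
  [12] 0/16 → 2 ('ba')
  [13] 16/11 → 7 ('bababba')
  [14] 11/18 → 3 ('bab')
  [15] 18/13 → 5 ('babba')
  [16] 13/7 → 4 ('babb')
  [17] 7/20 → 1 ('b')
  [18] 20/15 → 3 ('bba')
  [19] 15/10 → 8 ('bbababba')
  [20] 10/6 → 4 ('bbab')
  [21] 6/9 → 2 ('bb')
  [22] 9/5 → 5 ('bbbab')

n(n+1)/2 = 23·24/2 = 276
Σ LCP = 0 + 1 + 3 + 2 + 1 + 6 + 2 + 4 + 3 + 6 + 0 + 2 + 2 + 7 + 3 + 5 + 4 + 1 + 3 + 8 + 4 + 2 + 5 = 74
distinct = 276 − 74 = 202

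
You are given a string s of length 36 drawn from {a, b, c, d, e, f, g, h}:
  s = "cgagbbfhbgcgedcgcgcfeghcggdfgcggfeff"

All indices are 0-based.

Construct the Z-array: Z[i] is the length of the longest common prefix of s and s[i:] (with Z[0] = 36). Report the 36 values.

Z[0]=36
i=1: fresh scan; Z[1]=0
i=2: fresh scan; Z[2]=0
i=3: fresh scan; Z[3]=0
i=4: fresh scan; Z[4]=0
i=5: fresh scan; Z[5]=0
i=6: fresh scan; Z[6]=0
i=7: fresh scan; Z[7]=0
i=8: fresh scan; Z[8]=0
i=9: fresh scan; Z[9]=0
i=10: fresh scan; Z[10]=2 extend→box=[10,12)
i=11: min(r-i=1, Z[1]=0)=0; Z[11]=0
i=12: fresh scan; Z[12]=0
i=13: fresh scan; Z[13]=0
i=14: fresh scan; Z[14]=2 extend→box=[14,16)
i=15: min(r-i=1, Z[1]=0)=0; Z[15]=0
i=16: fresh scan; Z[16]=2 extend→box=[16,18)
i=17: min(r-i=1, Z[1]=0)=0; Z[17]=0
i=18: fresh scan; Z[18]=1 extend→box=[18,19)
i=19: fresh scan; Z[19]=0
i=20: fresh scan; Z[20]=0
i=21: fresh scan; Z[21]=0
i=22: fresh scan; Z[22]=0
i=23: fresh scan; Z[23]=2 extend→box=[23,25)
i=24: min(r-i=1, Z[1]=0)=0; Z[24]=0
i=25: fresh scan; Z[25]=0
i=26: fresh scan; Z[26]=0
i=27: fresh scan; Z[27]=0
i=28: fresh scan; Z[28]=0
i=29: fresh scan; Z[29]=2 extend→box=[29,31)
i=30: min(r-i=1, Z[1]=0)=0; Z[30]=0
i=31: fresh scan; Z[31]=0
i=32: fresh scan; Z[32]=0
i=33: fresh scan; Z[33]=0
i=34: fresh scan; Z[34]=0
i=35: fresh scan; Z[35]=0

[36, 0, 0, 0, 0, 0, 0, 0, 0, 0, 2, 0, 0, 0, 2, 0, 2, 0, 1, 0, 0, 0, 0, 2, 0, 0, 0, 0, 0, 2, 0, 0, 0, 0, 0, 0]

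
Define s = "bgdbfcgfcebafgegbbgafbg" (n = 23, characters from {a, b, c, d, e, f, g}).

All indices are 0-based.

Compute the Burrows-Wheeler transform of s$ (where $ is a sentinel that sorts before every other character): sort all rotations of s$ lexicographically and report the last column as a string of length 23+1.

rank  rotation                  last
    0  $bgdbfcgfcebafgegbbgafbg  g
    1  afbg$bgdbfcgfcebafgegbbg  g
    2  afgegbbgafbg$bgdbfcgfceb  b
    3  bafgegbbgafbg$bgdbfcgfce  e
    4  bbgafbg$bgdbfcgfcebafgeg  g
    5  bfcgfcebafgegbbgafbg$bgd  d
    6  bg$bgdbfcgfcebafgegbbgaf  f
    7  bgafbg$bgdbfcgfcebafgegb  b
    8  bgdbfcgfcebafgegbbgafbg$  $
    9  cebafgegbbgafbg$bgdbfcgf  f
   10  cgfcebafgegbbgafbg$bgdbf  f
   11  dbfcgfcebafgegbbgafbg$bg  g
   12  ebafgegbbgafbg$bgdbfcgfc  c
   13  egbbgafbg$bgdbfcgfcebafg  g
   14  fbg$bgdbfcgfcebafgegbbga  a
   15  fcebafgegbbgafbg$bgdbfcg  g
   16  fcgfcebafgegbbgafbg$bgdb  b
   17  fgegbbgafbg$bgdbfcgfceba  a
   18  g$bgdbfcgfcebafgegbbgafb  b
   19  gafbg$bgdbfcgfcebafgegbb  b
   20  gbbgafbg$bgdbfcgfcebafge  e
   21  gdbfcgfcebafgegbbgafbg$b  b
   22  gegbbgafbg$bgdbfcgfcebaf  f
   23  gfcebafgegbbgafbg$bgdbfc  c

ggbegdfb$ffgcgagbabbebfc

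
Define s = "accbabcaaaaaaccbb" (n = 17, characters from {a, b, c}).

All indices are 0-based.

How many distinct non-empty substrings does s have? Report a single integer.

rank | idx | suffix
   0 |   7 | aaaaaaccbb
   1 |   8 | aaaaaccbb
   2 |   9 | aaaaccbb
   3 |  10 | aaaccbb
   4 |  11 | aaccbb
   5 |   4 | abcaaaaaaccbb
   6 |   0 | accbabcaaaaaaccbb
   7 |  12 | accbb
   8 |  16 | b
   9 |   3 | babcaaaaaaccbb
  10 |  15 | bb
  11 |   5 | bcaaaaaaccbb
  12 |   6 | caaaaaaccbb
  13 |   2 | cbabcaaaaaaccbb
  14 |  14 | cbb
  15 |   1 | ccbabcaaaaaaccbb
  16 |  13 | ccbb

SA = [7, 8, 9, 10, 11, 4, 0, 12, 16, 3, 15, 5, 6, 2, 14, 1, 13]
rank  pair      lcp
   1  s[7:],s[8:]  5  'aaaaa'
   2  s[8:],s[9:]  4  'aaaa'
   3  s[9:],s[10:]  3  'aaa'
   4  s[10:],s[11:]  2  'aa'
   5  s[11:],s[4:]  1  'a'
   6  s[4:],s[0:]  1  'a'
   7  s[0:],s[12:]  4  'accb'
   8  s[12:],s[16:]  0  ''
   9  s[16:],s[3:]  1  'b'
  10  s[3:],s[15:]  1  'b'
  11  s[15:],s[5:]  1  'b'
  12  s[5:],s[6:]  0  ''
  13  s[6:],s[2:]  1  'c'
  14  s[2:],s[14:]  2  'cb'
  15  s[14:],s[1:]  1  'c'
  16  s[1:],s[13:]  3  'ccb'

n(n+1)/2 = 17·18/2 = 153
Σ LCP = 0 + 5 + 4 + 3 + 2 + 1 + 1 + 4 + 0 + 1 + 1 + 1 + 0 + 1 + 2 + 1 + 3 = 30
distinct = 153 − 30 = 123

123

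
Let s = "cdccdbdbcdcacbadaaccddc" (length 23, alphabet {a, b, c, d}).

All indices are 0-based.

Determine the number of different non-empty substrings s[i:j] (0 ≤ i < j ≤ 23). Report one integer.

sorted suffixes:
  #0 SA[0]=16  'aaccddc'
  #1 SA[1]=11  'acbadaaccddc'
  #2 SA[2]=17  'accddc'
  #3 SA[3]=14  'adaaccddc'
  #4 SA[4]=13  'badaaccddc'
  #5 SA[5]=7  'bcdcacbadaaccddc'
  #6 SA[6]=5  'bdbcdcacbadaaccddc'
  #7 SA[7]=22  'c'
  #8 SA[8]=10  'cacbadaaccddc'
  #9 SA[9]=12  'cbadaaccddc'
  #10 SA[10]=2  'ccdbdbcdcacbadaaccddc'
  #11 SA[11]=18  'ccddc'
  #12 SA[12]=3  'cdbdbcdcacbadaaccddc'
  #13 SA[13]=8  'cdcacbadaaccddc'
  #14 SA[14]=0  'cdccdbdbcdcacbadaaccddc'
  #15 SA[15]=19  'cddc'
  #16 SA[16]=15  'daaccddc'
  #17 SA[17]=6  'dbcdcacbadaaccddc'
  #18 SA[18]=4  'dbdbcdcacbadaaccddc'
  #19 SA[19]=21  'dc'
  #20 SA[20]=9  'dcacbadaaccddc'
  #21 SA[21]=1  'dccdbdbcdcacbadaaccddc'
  #22 SA[22]=20  'ddc'

SA = [16, 11, 17, 14, 13, 7, 5, 22, 10, 12, 2, 18, 3, 8, 0, 19, 15, 6, 4, 21, 9, 1, 20]
[i] adj suffixes → lcp
  [1] 16/11 → 1 ('a')
  [2] 11/17 → 2 ('ac')
  [3] 17/14 → 1 ('a')
  [4] 14/13 → 0 ('')
  [5] 13/7 → 1 ('b')
  [6] 7/5 → 1 ('b')
  [7] 5/22 → 0 ('')
  [8] 22/10 → 1 ('c')
  [9] 10/12 → 1 ('c')
  [10] 12/2 → 1 ('c')
  [11] 2/18 → 3 ('ccd')
  [12] 18/3 → 1 ('c')
  [13] 3/8 → 2 ('cd')
  [14] 8/0 → 3 ('cdc')
  [15] 0/19 → 2 ('cd')
  [16] 19/15 → 0 ('')
  [17] 15/6 → 1 ('d')
  [18] 6/4 → 2 ('db')
  [19] 4/21 → 1 ('d')
  [20] 21/9 → 2 ('dc')
  [21] 9/1 → 2 ('dc')
  [22] 1/20 → 1 ('d')

n(n+1)/2 = 23·24/2 = 276
Σ LCP = 0 + 1 + 2 + 1 + 0 + 1 + 1 + 0 + 1 + 1 + 1 + 3 + 1 + 2 + 3 + 2 + 0 + 1 + 2 + 1 + 2 + 2 + 1 = 29
distinct = 276 − 29 = 247

247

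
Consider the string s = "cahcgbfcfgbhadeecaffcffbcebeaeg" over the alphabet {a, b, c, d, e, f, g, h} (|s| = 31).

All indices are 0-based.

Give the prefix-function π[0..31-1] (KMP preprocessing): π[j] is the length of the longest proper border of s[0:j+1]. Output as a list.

[0, 0, 0, 1, 0, 0, 0, 1, 0, 0, 0, 0, 0, 0, 0, 0, 1, 2, 0, 0, 1, 0, 0, 0, 1, 0, 0, 0, 0, 0, 0]

π[0] = 0
j=1 s[j]='a': π[1]=0 (border '')
j=2 s[j]='h': π[2]=0 (border '')
j=3 s[j]='c': π[3]=1 (border 'c')
j=4 s[j]='g': k: 1→0; π[4]=0 (border '')
j=5 s[j]='b': π[5]=0 (border '')
j=6 s[j]='f': π[6]=0 (border '')
j=7 s[j]='c': π[7]=1 (border 'c')
j=8 s[j]='f': k: 1→0; π[8]=0 (border '')
j=9 s[j]='g': π[9]=0 (border '')
j=10 s[j]='b': π[10]=0 (border '')
j=11 s[j]='h': π[11]=0 (border '')
j=12 s[j]='a': π[12]=0 (border '')
j=13 s[j]='d': π[13]=0 (border '')
j=14 s[j]='e': π[14]=0 (border '')
j=15 s[j]='e': π[15]=0 (border '')
j=16 s[j]='c': π[16]=1 (border 'c')
j=17 s[j]='a': π[17]=2 (border 'ca')
j=18 s[j]='f': k: 2→0; π[18]=0 (border '')
j=19 s[j]='f': π[19]=0 (border '')
j=20 s[j]='c': π[20]=1 (border 'c')
j=21 s[j]='f': k: 1→0; π[21]=0 (border '')
j=22 s[j]='f': π[22]=0 (border '')
j=23 s[j]='b': π[23]=0 (border '')
j=24 s[j]='c': π[24]=1 (border 'c')
j=25 s[j]='e': k: 1→0; π[25]=0 (border '')
j=26 s[j]='b': π[26]=0 (border '')
j=27 s[j]='e': π[27]=0 (border '')
j=28 s[j]='a': π[28]=0 (border '')
j=29 s[j]='e': π[29]=0 (border '')
j=30 s[j]='g': π[30]=0 (border '')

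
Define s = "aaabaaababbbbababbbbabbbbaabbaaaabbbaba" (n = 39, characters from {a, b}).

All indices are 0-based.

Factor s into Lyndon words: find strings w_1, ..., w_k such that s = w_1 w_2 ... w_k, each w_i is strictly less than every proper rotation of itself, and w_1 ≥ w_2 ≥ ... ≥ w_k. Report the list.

emit factor 1: 'aaabaaababbbbababbbbabbbbaabb' (i=0, period=29)
emit factor 2: 'aaaabbbab' (i=29, period=9)
emit factor 3: 'a' (i=38, period=1)

["aaabaaababbbbababbbbabbbbaabb", "aaaabbbab", "a"]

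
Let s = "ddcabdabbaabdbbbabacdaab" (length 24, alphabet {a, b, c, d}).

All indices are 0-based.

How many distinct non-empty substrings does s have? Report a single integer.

rank→(start, suffix):
  0 → (21, 'aab')
  1 → (9, 'aabdbbbabacdaab')
  2 → (22, 'ab')
  3 → (16, 'abacdaab')
  4 → (6, 'abbaabdbbbabacdaab')
  5 → (3, 'abdabbaabdbbbabacdaab')
  6 → (10, 'abdbbbabacdaab')
  7 → (18, 'acdaab')
  8 → (23, 'b')
  9 → (8, 'baabdbbbabacdaab')
  10 → (15, 'babacdaab')
  11 → (17, 'bacdaab')
  12 → (7, 'bbaabdbbbabacdaab')
  13 → (14, 'bbabacdaab')
  14 → (13, 'bbbabacdaab')
  15 → (4, 'bdabbaabdbbbabacdaab')
  16 → (11, 'bdbbbabacdaab')
  17 → (2, 'cabdabbaabdbbbabacdaab')
  18 → (19, 'cdaab')
  19 → (20, 'daab')
  20 → (5, 'dabbaabdbbbabacdaab')
  21 → (12, 'dbbbabacdaab')
  22 → (1, 'dcabdabbaabdbbbabacdaab')
  23 → (0, 'ddcabdabbaabdbbbabacdaab')

SA = [21, 9, 22, 16, 6, 3, 10, 18, 23, 8, 15, 17, 7, 14, 13, 4, 11, 2, 19, 20, 5, 12, 1, 0]
rank  pair      lcp
   1  s[21:],s[9:]  3  'aab'
   2  s[9:],s[22:]  1  'a'
   3  s[22:],s[16:]  2  'ab'
   4  s[16:],s[6:]  2  'ab'
   5  s[6:],s[3:]  2  'ab'
   6  s[3:],s[10:]  3  'abd'
   7  s[10:],s[18:]  1  'a'
   8  s[18:],s[23:]  0  ''
   9  s[23:],s[8:]  1  'b'
  10  s[8:],s[15:]  2  'ba'
  11  s[15:],s[17:]  2  'ba'
  12  s[17:],s[7:]  1  'b'
  13  s[7:],s[14:]  3  'bba'
  14  s[14:],s[13:]  2  'bb'
  15  s[13:],s[4:]  1  'b'
  16  s[4:],s[11:]  2  'bd'
  17  s[11:],s[2:]  0  ''
  18  s[2:],s[19:]  1  'c'
  19  s[19:],s[20:]  0  ''
  20  s[20:],s[5:]  2  'da'
  21  s[5:],s[12:]  1  'd'
  22  s[12:],s[1:]  1  'd'
  23  s[1:],s[0:]  1  'd'

n(n+1)/2 = 24·25/2 = 300
Σ LCP = 0 + 3 + 1 + 2 + 2 + 2 + 3 + 1 + 0 + 1 + 2 + 2 + 1 + 3 + 2 + 1 + 2 + 0 + 1 + 0 + 2 + 1 + 1 + 1 = 34
distinct = 300 − 34 = 266

266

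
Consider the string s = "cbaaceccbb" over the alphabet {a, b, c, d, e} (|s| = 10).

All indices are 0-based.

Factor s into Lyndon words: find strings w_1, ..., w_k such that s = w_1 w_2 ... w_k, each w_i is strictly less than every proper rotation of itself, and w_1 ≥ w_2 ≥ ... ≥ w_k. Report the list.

emit factor 1: 'c' (i=0, period=1)
emit factor 2: 'b' (i=1, period=1)
emit factor 3: 'aaceccbb' (i=2, period=8)

["c", "b", "aaceccbb"]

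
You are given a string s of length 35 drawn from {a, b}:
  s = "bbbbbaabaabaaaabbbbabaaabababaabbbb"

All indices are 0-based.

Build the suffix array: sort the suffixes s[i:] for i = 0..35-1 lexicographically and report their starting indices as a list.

rank | idx | suffix
   0 |  11 | aaaabbbbabaaabababaabbbb
   1 |  21 | aaabababaabbbb
   2 |  12 | aaabbbbabaaabababaabbbb
   3 |   8 | aabaaaabbbbabaaabababaabbbb
   4 |   5 | aabaabaaaabbbbabaaabababaabbbb
   5 |  22 | aabababaabbbb
   6 |  29 | aabbbb
   7 |  13 | aabbbbabaaabababaabbbb
   8 |   9 | abaaaabbbbabaaabababaabbbb
   9 |  19 | abaaabababaabbbb
  10 |   6 | abaabaaaabbbbabaaabababaabbbb
  11 |  27 | abaabbbb
  12 |  25 | ababaabbbb
  13 |  23 | abababaabbbb
  14 |  30 | abbbb
  15 |  14 | abbbbabaaabababaabbbb
  16 |  34 | b
  17 |  10 | baaaabbbbabaaabababaabbbb
  18 |  20 | baaabababaabbbb
  19 |   7 | baabaaaabbbbabaaabababaabbbb
  20 |   4 | baabaabaaaabbbbabaaabababaabbbb
  21 |  28 | baabbbb
  22 |  18 | babaaabababaabbbb
  23 |  26 | babaabbbb
  24 |  24 | bababaabbbb
  25 |  33 | bb
  26 |   3 | bbaabaabaaaabbbbabaaabababaabbbb
  27 |  17 | bbabaaabababaabbbb
  28 |  32 | bbb
  29 |   2 | bbbaabaabaaaabbbbabaaabababaabbbb
  30 |  16 | bbbabaaabababaabbbb
  31 |  31 | bbbb
  32 |   1 | bbbbaabaabaaaabbbbabaaabababaabbbb
  33 |  15 | bbbbabaaabababaabbbb
  34 |   0 | bbbbbaabaabaaaabbbbabaaabababaabbbb

[11, 21, 12, 8, 5, 22, 29, 13, 9, 19, 6, 27, 25, 23, 30, 14, 34, 10, 20, 7, 4, 28, 18, 26, 24, 33, 3, 17, 32, 2, 16, 31, 1, 15, 0]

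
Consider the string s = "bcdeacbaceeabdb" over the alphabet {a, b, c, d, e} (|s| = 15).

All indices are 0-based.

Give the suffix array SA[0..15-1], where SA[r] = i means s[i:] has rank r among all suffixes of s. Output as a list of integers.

[11, 4, 7, 14, 6, 0, 12, 5, 1, 8, 13, 2, 10, 3, 9]

rank→(start, suffix):
  0 → (11, 'abdb')
  1 → (4, 'acbaceeabdb')
  2 → (7, 'aceeabdb')
  3 → (14, 'b')
  4 → (6, 'baceeabdb')
  5 → (0, 'bcdeacbaceeabdb')
  6 → (12, 'bdb')
  7 → (5, 'cbaceeabdb')
  8 → (1, 'cdeacbaceeabdb')
  9 → (8, 'ceeabdb')
  10 → (13, 'db')
  11 → (2, 'deacbaceeabdb')
  12 → (10, 'eabdb')
  13 → (3, 'eacbaceeabdb')
  14 → (9, 'eeabdb')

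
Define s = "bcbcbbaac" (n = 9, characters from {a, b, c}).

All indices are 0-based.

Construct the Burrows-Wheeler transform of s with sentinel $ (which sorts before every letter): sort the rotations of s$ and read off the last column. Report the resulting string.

cbabcc$abb

rank  rotation    last
    0  $bcbcbbaac  c
    1  aac$bcbcbb  b
    2  ac$bcbcbba  a
    3  baac$bcbcb  b
    4  bbaac$bcbc  c
    5  bcbbaac$bc  c
    6  bcbcbbaac$  $
    7  c$bcbcbbaa  a
    8  cbbaac$bcb  b
    9  cbcbbaac$b  b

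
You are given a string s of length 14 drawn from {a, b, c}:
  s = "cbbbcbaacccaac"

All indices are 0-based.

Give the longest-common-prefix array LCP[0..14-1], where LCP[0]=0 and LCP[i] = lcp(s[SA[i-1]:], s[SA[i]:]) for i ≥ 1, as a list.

sorted suffixes:
  #0 SA[0]=11  'aac'
  #1 SA[1]=6  'aacccaac'
  #2 SA[2]=12  'ac'
  #3 SA[3]=7  'acccaac'
  #4 SA[4]=5  'baacccaac'
  #5 SA[5]=1  'bbbcbaacccaac'
  #6 SA[6]=2  'bbcbaacccaac'
  #7 SA[7]=3  'bcbaacccaac'
  #8 SA[8]=13  'c'
  #9 SA[9]=10  'caac'
  #10 SA[10]=4  'cbaacccaac'
  #11 SA[11]=0  'cbbbcbaacccaac'
  #12 SA[12]=9  'ccaac'
  #13 SA[13]=8  'cccaac'

SA = [11, 6, 12, 7, 5, 1, 2, 3, 13, 10, 4, 0, 9, 8]
rank  pair      lcp
   1  s[11:],s[6:]  3  'aac'
   2  s[6:],s[12:]  1  'a'
   3  s[12:],s[7:]  2  'ac'
   4  s[7:],s[5:]  0  ''
   5  s[5:],s[1:]  1  'b'
   6  s[1:],s[2:]  2  'bb'
   7  s[2:],s[3:]  1  'b'
   8  s[3:],s[13:]  0  ''
   9  s[13:],s[10:]  1  'c'
  10  s[10:],s[4:]  1  'c'
  11  s[4:],s[0:]  2  'cb'
  12  s[0:],s[9:]  1  'c'
  13  s[9:],s[8:]  2  'cc'

[0, 3, 1, 2, 0, 1, 2, 1, 0, 1, 1, 2, 1, 2]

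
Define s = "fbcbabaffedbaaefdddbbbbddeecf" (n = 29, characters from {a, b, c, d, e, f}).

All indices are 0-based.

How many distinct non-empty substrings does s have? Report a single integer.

rank→(start, suffix):
  0 → (12, 'aaefdddbbbbddeecf')
  1 → (4, 'abaffedbaaefdddbbbbddeecf')
  2 → (13, 'aefdddbbbbddeecf')
  3 → (6, 'affedbaaefdddbbbbddeecf')
  4 → (11, 'baaefdddbbbbddeecf')
  5 → (3, 'babaffedbaaefdddbbbbddeecf')
  6 → (5, 'baffedbaaefdddbbbbddeecf')
  7 → (19, 'bbbbddeecf')
  8 → (20, 'bbbddeecf')
  9 → (21, 'bbddeecf')
  10 → (1, 'bcbabaffedbaaefdddbbbbddeecf')
  11 → (22, 'bddeecf')
  12 → (2, 'cbabaffedbaaefdddbbbbddeecf')
  13 → (27, 'cf')
  14 → (10, 'dbaaefdddbbbbddeecf')
  15 → (18, 'dbbbbddeecf')
  16 → (17, 'ddbbbbddeecf')
  17 → (16, 'dddbbbbddeecf')
  18 → (23, 'ddeecf')
  19 → (24, 'deecf')
  20 → (26, 'ecf')
  21 → (9, 'edbaaefdddbbbbddeecf')
  22 → (25, 'eecf')
  23 → (14, 'efdddbbbbddeecf')
  24 → (28, 'f')
  25 → (0, 'fbcbabaffedbaaefdddbbbbddeecf')
  26 → (15, 'fdddbbbbddeecf')
  27 → (8, 'fedbaaefdddbbbbddeecf')
  28 → (7, 'ffedbaaefdddbbbbddeecf')

SA = [12, 4, 13, 6, 11, 3, 5, 19, 20, 21, 1, 22, 2, 27, 10, 18, 17, 16, 23, 24, 26, 9, 25, 14, 28, 0, 15, 8, 7]
[i] adj suffixes → lcp
  [1] 12/4 → 1 ('a')
  [2] 4/13 → 1 ('a')
  [3] 13/6 → 1 ('a')
  [4] 6/11 → 0 ('')
  [5] 11/3 → 2 ('ba')
  [6] 3/5 → 2 ('ba')
  [7] 5/19 → 1 ('b')
  [8] 19/20 → 3 ('bbb')
  [9] 20/21 → 2 ('bb')
  [10] 21/1 → 1 ('b')
  [11] 1/22 → 1 ('b')
  [12] 22/2 → 0 ('')
  [13] 2/27 → 1 ('c')
  [14] 27/10 → 0 ('')
  [15] 10/18 → 2 ('db')
  [16] 18/17 → 1 ('d')
  [17] 17/16 → 2 ('dd')
  [18] 16/23 → 2 ('dd')
  [19] 23/24 → 1 ('d')
  [20] 24/26 → 0 ('')
  [21] 26/9 → 1 ('e')
  [22] 9/25 → 1 ('e')
  [23] 25/14 → 1 ('e')
  [24] 14/28 → 0 ('')
  [25] 28/0 → 1 ('f')
  [26] 0/15 → 1 ('f')
  [27] 15/8 → 1 ('f')
  [28] 8/7 → 1 ('f')

n(n+1)/2 = 29·30/2 = 435
Σ LCP = 0 + 1 + 1 + 1 + 0 + 2 + 2 + 1 + 3 + 2 + 1 + 1 + 0 + 1 + 0 + 2 + 1 + 2 + 2 + 1 + 0 + 1 + 1 + 1 + 0 + 1 + 1 + 1 + 1 = 31
distinct = 435 − 31 = 404

404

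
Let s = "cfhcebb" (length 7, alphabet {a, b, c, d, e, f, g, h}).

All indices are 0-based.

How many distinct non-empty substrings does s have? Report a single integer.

26

sorted suffixes:
  #0 SA[0]=6  'b'
  #1 SA[1]=5  'bb'
  #2 SA[2]=3  'cebb'
  #3 SA[3]=0  'cfhcebb'
  #4 SA[4]=4  'ebb'
  #5 SA[5]=1  'fhcebb'
  #6 SA[6]=2  'hcebb'

SA = [6, 5, 3, 0, 4, 1, 2]
rank  pair      lcp
   1  s[6:],s[5:]  1  'b'
   2  s[5:],s[3:]  0  ''
   3  s[3:],s[0:]  1  'c'
   4  s[0:],s[4:]  0  ''
   5  s[4:],s[1:]  0  ''
   6  s[1:],s[2:]  0  ''

n(n+1)/2 = 7·8/2 = 28
Σ LCP = 0 + 1 + 0 + 1 + 0 + 0 + 0 = 2
distinct = 28 − 2 = 26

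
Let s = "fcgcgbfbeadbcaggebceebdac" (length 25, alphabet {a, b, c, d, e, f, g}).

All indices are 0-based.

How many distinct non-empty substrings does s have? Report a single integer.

rank→(start, suffix):
  0 → (23, 'ac')
  1 → (9, 'adbcaggebceebdac')
  2 → (13, 'aggebceebdac')
  3 → (11, 'bcaggebceebdac')
  4 → (17, 'bceebdac')
  5 → (21, 'bdac')
  6 → (7, 'beadbcaggebceebdac')
  7 → (5, 'bfbeadbcaggebceebdac')
  8 → (24, 'c')
  9 → (12, 'caggebceebdac')
  10 → (18, 'ceebdac')
  11 → (3, 'cgbfbeadbcaggebceebdac')
  12 → (1, 'cgcgbfbeadbcaggebceebdac')
  13 → (22, 'dac')
  14 → (10, 'dbcaggebceebdac')
  15 → (8, 'eadbcaggebceebdac')
  16 → (16, 'ebceebdac')
  17 → (20, 'ebdac')
  18 → (19, 'eebdac')
  19 → (6, 'fbeadbcaggebceebdac')
  20 → (0, 'fcgcgbfbeadbcaggebceebdac')
  21 → (4, 'gbfbeadbcaggebceebdac')
  22 → (2, 'gcgbfbeadbcaggebceebdac')
  23 → (15, 'gebceebdac')
  24 → (14, 'ggebceebdac')

SA = [23, 9, 13, 11, 17, 21, 7, 5, 24, 12, 18, 3, 1, 22, 10, 8, 16, 20, 19, 6, 0, 4, 2, 15, 14]
i: (SA[i-1],SA[i]) lcp shared
  1: (23,9) 1 'a'
  2: (9,13) 1 'a'
  3: (13,11) 0 ''
  4: (11,17) 2 'bc'
  5: (17,21) 1 'b'
  6: (21,7) 1 'b'
  7: (7,5) 1 'b'
  8: (5,24) 0 ''
  9: (24,12) 1 'c'
  10: (12,18) 1 'c'
  11: (18,3) 1 'c'
  12: (3,1) 2 'cg'
  13: (1,22) 0 ''
  14: (22,10) 1 'd'
  15: (10,8) 0 ''
  16: (8,16) 1 'e'
  17: (16,20) 2 'eb'
  18: (20,19) 1 'e'
  19: (19,6) 0 ''
  20: (6,0) 1 'f'
  21: (0,4) 0 ''
  22: (4,2) 1 'g'
  23: (2,15) 1 'g'
  24: (15,14) 1 'g'

n(n+1)/2 = 25·26/2 = 325
Σ LCP = 0 + 1 + 1 + 0 + 2 + 1 + 1 + 1 + 0 + 1 + 1 + 1 + 2 + 0 + 1 + 0 + 1 + 2 + 1 + 0 + 1 + 0 + 1 + 1 + 1 = 21
distinct = 325 − 21 = 304

304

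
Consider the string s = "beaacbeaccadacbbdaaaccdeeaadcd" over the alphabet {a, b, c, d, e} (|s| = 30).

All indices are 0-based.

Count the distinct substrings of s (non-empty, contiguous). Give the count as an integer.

421

rank→(start, suffix):
  0 → (17, 'aaaccdeeaadcd')
  1 → (2, 'aacbeaccadacbbdaaaccdeeaadcd')
  2 → (18, 'aaccdeeaadcd')
  3 → (25, 'aadcd')
  4 → (12, 'acbbdaaaccdeeaadcd')
  5 → (3, 'acbeaccadacbbdaaaccdeeaadcd')
  6 → (7, 'accadacbbdaaaccdeeaadcd')
  7 → (19, 'accdeeaadcd')
  8 → (10, 'adacbbdaaaccdeeaadcd')
  9 → (26, 'adcd')
  10 → (14, 'bbdaaaccdeeaadcd')
  11 → (15, 'bdaaaccdeeaadcd')
  12 → (0, 'beaacbeaccadacbbdaaaccdeeaadcd')
  13 → (5, 'beaccadacbbdaaaccdeeaadcd')
  14 → (9, 'cadacbbdaaaccdeeaadcd')
  15 → (13, 'cbbdaaaccdeeaadcd')
  16 → (4, 'cbeaccadacbbdaaaccdeeaadcd')
  17 → (8, 'ccadacbbdaaaccdeeaadcd')
  18 → (20, 'ccdeeaadcd')
  19 → (28, 'cd')
  20 → (21, 'cdeeaadcd')
  21 → (29, 'd')
  22 → (16, 'daaaccdeeaadcd')
  23 → (11, 'dacbbdaaaccdeeaadcd')
  24 → (27, 'dcd')
  25 → (22, 'deeaadcd')
  26 → (1, 'eaacbeaccadacbbdaaaccdeeaadcd')
  27 → (24, 'eaadcd')
  28 → (6, 'eaccadacbbdaaaccdeeaadcd')
  29 → (23, 'eeaadcd')

SA = [17, 2, 18, 25, 12, 3, 7, 19, 10, 26, 14, 15, 0, 5, 9, 13, 4, 8, 20, 28, 21, 29, 16, 11, 27, 22, 1, 24, 6, 23]
[i] adj suffixes → lcp
  [1] 17/2 → 2 ('aa')
  [2] 2/18 → 3 ('aac')
  [3] 18/25 → 2 ('aa')
  [4] 25/12 → 1 ('a')
  [5] 12/3 → 3 ('acb')
  [6] 3/7 → 2 ('ac')
  [7] 7/19 → 3 ('acc')
  [8] 19/10 → 1 ('a')
  [9] 10/26 → 2 ('ad')
  [10] 26/14 → 0 ('')
  [11] 14/15 → 1 ('b')
  [12] 15/0 → 1 ('b')
  [13] 0/5 → 3 ('bea')
  [14] 5/9 → 0 ('')
  [15] 9/13 → 1 ('c')
  [16] 13/4 → 2 ('cb')
  [17] 4/8 → 1 ('c')
  [18] 8/20 → 2 ('cc')
  [19] 20/28 → 1 ('c')
  [20] 28/21 → 2 ('cd')
  [21] 21/29 → 0 ('')
  [22] 29/16 → 1 ('d')
  [23] 16/11 → 2 ('da')
  [24] 11/27 → 1 ('d')
  [25] 27/22 → 1 ('d')
  [26] 22/1 → 0 ('')
  [27] 1/24 → 3 ('eaa')
  [28] 24/6 → 2 ('ea')
  [29] 6/23 → 1 ('e')

n(n+1)/2 = 30·31/2 = 465
Σ LCP = 0 + 2 + 3 + 2 + 1 + 3 + 2 + 3 + 1 + 2 + 0 + 1 + 1 + 3 + 0 + 1 + 2 + 1 + 2 + 1 + 2 + 0 + 1 + 2 + 1 + 1 + 0 + 3 + 2 + 1 = 44
distinct = 465 − 44 = 421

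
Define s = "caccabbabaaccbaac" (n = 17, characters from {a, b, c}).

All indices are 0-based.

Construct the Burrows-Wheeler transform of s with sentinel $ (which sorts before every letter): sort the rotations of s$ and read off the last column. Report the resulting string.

rank  rotation            last
    0  $caccabbabaaccbaac  c
    1  aac$caccabbabaaccb  b
    2  aaccbaac$caccabbab  b
    3  abaaccbaac$caccabb  b
    4  abbabaaccbaac$cacc  c
    5  ac$caccabbabaaccba  a
    6  accabbabaaccbaac$c  c
    7  accbaac$caccabbaba  a
    8  baac$caccabbabaacc  c
    9  baaccbaac$caccabba  a
   10  babaaccbaac$caccab  b
   11  bbabaaccbaac$cacca  a
   12  c$caccabbabaaccbaa  a
   13  cabbabaaccbaac$cac  c
   14  caccabbabaaccbaac$  $
   15  cbaac$caccabbabaac  c
   16  ccabbabaaccbaac$ca  a
   17  ccbaac$caccabbabaa  a

cbbbcacacabaac$caa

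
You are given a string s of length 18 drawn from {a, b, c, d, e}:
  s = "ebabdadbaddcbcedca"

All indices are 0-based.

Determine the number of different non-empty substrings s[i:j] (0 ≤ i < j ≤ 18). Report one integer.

155

rank | idx | suffix
   0 |  17 | a
   1 |   2 | abdadbaddcbcedca
   2 |   5 | adbaddcbcedca
   3 |   8 | addcbcedca
   4 |   1 | babdadbaddcbcedca
   5 |   7 | baddcbcedca
   6 |  12 | bcedca
   7 |   3 | bdadbaddcbcedca
   8 |  16 | ca
   9 |  11 | cbcedca
  10 |  13 | cedca
  11 |   4 | dadbaddcbcedca
  12 |   6 | dbaddcbcedca
  13 |  15 | dca
  14 |  10 | dcbcedca
  15 |   9 | ddcbcedca
  16 |   0 | ebabdadbaddcbcedca
  17 |  14 | edca

SA = [17, 2, 5, 8, 1, 7, 12, 3, 16, 11, 13, 4, 6, 15, 10, 9, 0, 14]
[i] adj suffixes → lcp
  [1] 17/2 → 1 ('a')
  [2] 2/5 → 1 ('a')
  [3] 5/8 → 2 ('ad')
  [4] 8/1 → 0 ('')
  [5] 1/7 → 2 ('ba')
  [6] 7/12 → 1 ('b')
  [7] 12/3 → 1 ('b')
  [8] 3/16 → 0 ('')
  [9] 16/11 → 1 ('c')
  [10] 11/13 → 1 ('c')
  [11] 13/4 → 0 ('')
  [12] 4/6 → 1 ('d')
  [13] 6/15 → 1 ('d')
  [14] 15/10 → 2 ('dc')
  [15] 10/9 → 1 ('d')
  [16] 9/0 → 0 ('')
  [17] 0/14 → 1 ('e')

n(n+1)/2 = 18·19/2 = 171
Σ LCP = 0 + 1 + 1 + 2 + 0 + 2 + 1 + 1 + 0 + 1 + 1 + 0 + 1 + 1 + 2 + 1 + 0 + 1 = 16
distinct = 171 − 16 = 155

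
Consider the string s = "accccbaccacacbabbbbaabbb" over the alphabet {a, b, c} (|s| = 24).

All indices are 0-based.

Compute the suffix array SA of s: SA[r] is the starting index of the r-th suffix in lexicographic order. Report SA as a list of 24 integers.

[19, 20, 14, 9, 11, 6, 0, 23, 18, 13, 5, 22, 17, 21, 16, 15, 8, 10, 12, 4, 7, 3, 2, 1]

rank→(start, suffix):
  0 → (19, 'aabbb')
  1 → (20, 'abbb')
  2 → (14, 'abbbbaabbb')
  3 → (9, 'acacbabbbbaabbb')
  4 → (11, 'acbabbbbaabbb')
  5 → (6, 'accacacbabbbbaabbb')
  6 → (0, 'accccbaccacacbabbbbaabbb')
  7 → (23, 'b')
  8 → (18, 'baabbb')
  9 → (13, 'babbbbaabbb')
  10 → (5, 'baccacacbabbbbaabbb')
  11 → (22, 'bb')
  12 → (17, 'bbaabbb')
  13 → (21, 'bbb')
  14 → (16, 'bbbaabbb')
  15 → (15, 'bbbbaabbb')
  16 → (8, 'cacacbabbbbaabbb')
  17 → (10, 'cacbabbbbaabbb')
  18 → (12, 'cbabbbbaabbb')
  19 → (4, 'cbaccacacbabbbbaabbb')
  20 → (7, 'ccacacbabbbbaabbb')
  21 → (3, 'ccbaccacacbabbbbaabbb')
  22 → (2, 'cccbaccacacbabbbbaabbb')
  23 → (1, 'ccccbaccacacbabbbbaabbb')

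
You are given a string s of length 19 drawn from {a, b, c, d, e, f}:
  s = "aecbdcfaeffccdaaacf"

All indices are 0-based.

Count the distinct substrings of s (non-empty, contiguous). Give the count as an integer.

174

rank | idx | suffix
   0 |  14 | aaacf
   1 |  15 | aacf
   2 |  16 | acf
   3 |   0 | aecbdcfaeffccdaaacf
   4 |   7 | aeffccdaaacf
   5 |   3 | bdcfaeffccdaaacf
   6 |   2 | cbdcfaeffccdaaacf
   7 |  11 | ccdaaacf
   8 |  12 | cdaaacf
   9 |  17 | cf
  10 |   5 | cfaeffccdaaacf
  11 |  13 | daaacf
  12 |   4 | dcfaeffccdaaacf
  13 |   1 | ecbdcfaeffccdaaacf
  14 |   8 | effccdaaacf
  15 |  18 | f
  16 |   6 | faeffccdaaacf
  17 |  10 | fccdaaacf
  18 |   9 | ffccdaaacf

SA = [14, 15, 16, 0, 7, 3, 2, 11, 12, 17, 5, 13, 4, 1, 8, 18, 6, 10, 9]
[i] adj suffixes → lcp
  [1] 14/15 → 2 ('aa')
  [2] 15/16 → 1 ('a')
  [3] 16/0 → 1 ('a')
  [4] 0/7 → 2 ('ae')
  [5] 7/3 → 0 ('')
  [6] 3/2 → 0 ('')
  [7] 2/11 → 1 ('c')
  [8] 11/12 → 1 ('c')
  [9] 12/17 → 1 ('c')
  [10] 17/5 → 2 ('cf')
  [11] 5/13 → 0 ('')
  [12] 13/4 → 1 ('d')
  [13] 4/1 → 0 ('')
  [14] 1/8 → 1 ('e')
  [15] 8/18 → 0 ('')
  [16] 18/6 → 1 ('f')
  [17] 6/10 → 1 ('f')
  [18] 10/9 → 1 ('f')

n(n+1)/2 = 19·20/2 = 190
Σ LCP = 0 + 2 + 1 + 1 + 2 + 0 + 0 + 1 + 1 + 1 + 2 + 0 + 1 + 0 + 1 + 0 + 1 + 1 + 1 = 16
distinct = 190 − 16 = 174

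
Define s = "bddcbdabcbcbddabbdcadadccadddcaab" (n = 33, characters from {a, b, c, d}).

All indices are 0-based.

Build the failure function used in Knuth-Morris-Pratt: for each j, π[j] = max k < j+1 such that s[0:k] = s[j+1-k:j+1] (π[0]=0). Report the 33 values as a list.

[0, 0, 0, 0, 1, 2, 0, 1, 0, 1, 0, 1, 2, 3, 0, 1, 1, 2, 0, 0, 0, 0, 0, 0, 0, 0, 0, 0, 0, 0, 0, 0, 1]

π[0] = 0
j=1 s[j]='d': π[1]=0 (border '')
j=2 s[j]='d': π[2]=0 (border '')
j=3 s[j]='c': π[3]=0 (border '')
j=4 s[j]='b': π[4]=1 (border 'b')
j=5 s[j]='d': π[5]=2 (border 'bd')
j=6 s[j]='a': k: 2→0; π[6]=0 (border '')
j=7 s[j]='b': π[7]=1 (border 'b')
j=8 s[j]='c': k: 1→0; π[8]=0 (border '')
j=9 s[j]='b': π[9]=1 (border 'b')
j=10 s[j]='c': k: 1→0; π[10]=0 (border '')
j=11 s[j]='b': π[11]=1 (border 'b')
j=12 s[j]='d': π[12]=2 (border 'bd')
j=13 s[j]='d': π[13]=3 (border 'bdd')
j=14 s[j]='a': k: 3→0; π[14]=0 (border '')
j=15 s[j]='b': π[15]=1 (border 'b')
j=16 s[j]='b': k: 1→0; π[16]=1 (border 'b')
j=17 s[j]='d': π[17]=2 (border 'bd')
j=18 s[j]='c': k: 2→0; π[18]=0 (border '')
j=19 s[j]='a': π[19]=0 (border '')
j=20 s[j]='d': π[20]=0 (border '')
j=21 s[j]='a': π[21]=0 (border '')
j=22 s[j]='d': π[22]=0 (border '')
j=23 s[j]='c': π[23]=0 (border '')
j=24 s[j]='c': π[24]=0 (border '')
j=25 s[j]='a': π[25]=0 (border '')
j=26 s[j]='d': π[26]=0 (border '')
j=27 s[j]='d': π[27]=0 (border '')
j=28 s[j]='d': π[28]=0 (border '')
j=29 s[j]='c': π[29]=0 (border '')
j=30 s[j]='a': π[30]=0 (border '')
j=31 s[j]='a': π[31]=0 (border '')
j=32 s[j]='b': π[32]=1 (border 'b')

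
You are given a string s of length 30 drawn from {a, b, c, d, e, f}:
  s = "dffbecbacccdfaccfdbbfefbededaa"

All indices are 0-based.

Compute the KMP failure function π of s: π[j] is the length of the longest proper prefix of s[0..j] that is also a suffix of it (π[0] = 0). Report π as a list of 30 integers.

[0, 0, 0, 0, 0, 0, 0, 0, 0, 0, 0, 1, 2, 0, 0, 0, 0, 1, 0, 0, 0, 0, 0, 0, 0, 1, 0, 1, 0, 0]

π[0] = 0
j=1 s[j]='f': π[1]=0 (border '')
j=2 s[j]='f': π[2]=0 (border '')
j=3 s[j]='b': π[3]=0 (border '')
j=4 s[j]='e': π[4]=0 (border '')
j=5 s[j]='c': π[5]=0 (border '')
j=6 s[j]='b': π[6]=0 (border '')
j=7 s[j]='a': π[7]=0 (border '')
j=8 s[j]='c': π[8]=0 (border '')
j=9 s[j]='c': π[9]=0 (border '')
j=10 s[j]='c': π[10]=0 (border '')
j=11 s[j]='d': π[11]=1 (border 'd')
j=12 s[j]='f': π[12]=2 (border 'df')
j=13 s[j]='a': k: 2→0; π[13]=0 (border '')
j=14 s[j]='c': π[14]=0 (border '')
j=15 s[j]='c': π[15]=0 (border '')
j=16 s[j]='f': π[16]=0 (border '')
j=17 s[j]='d': π[17]=1 (border 'd')
j=18 s[j]='b': k: 1→0; π[18]=0 (border '')
j=19 s[j]='b': π[19]=0 (border '')
j=20 s[j]='f': π[20]=0 (border '')
j=21 s[j]='e': π[21]=0 (border '')
j=22 s[j]='f': π[22]=0 (border '')
j=23 s[j]='b': π[23]=0 (border '')
j=24 s[j]='e': π[24]=0 (border '')
j=25 s[j]='d': π[25]=1 (border 'd')
j=26 s[j]='e': k: 1→0; π[26]=0 (border '')
j=27 s[j]='d': π[27]=1 (border 'd')
j=28 s[j]='a': k: 1→0; π[28]=0 (border '')
j=29 s[j]='a': π[29]=0 (border '')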